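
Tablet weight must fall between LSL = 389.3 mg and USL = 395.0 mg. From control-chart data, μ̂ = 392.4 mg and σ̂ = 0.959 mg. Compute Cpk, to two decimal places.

Cpu = (USL − μ̂) / (3σ̂) = (395.0 − 392.4) / (3 × 0.959) = 0.9037; Cpl = (μ̂ − LSL) / (3σ̂) = (392.4 − 389.3) / (3 × 0.959) = 1.0775; Cpk = min(Cpu, Cpl) = 0.9037

0.90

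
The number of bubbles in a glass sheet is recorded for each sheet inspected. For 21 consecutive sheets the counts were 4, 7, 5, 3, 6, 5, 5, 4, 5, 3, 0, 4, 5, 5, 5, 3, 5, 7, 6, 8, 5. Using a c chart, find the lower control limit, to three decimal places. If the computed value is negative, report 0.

0.000

c̄ = (4 + 7 + 5 + 3 + 6 + 5 + 5 + 4 + 5 + 3 + 0 + 4 + 5 + 5 + 5 + 3 + 5 + 7 + 6 + 8 + 5) / 21 = 100 / 21 = 4.7619
LCL = c̄ − 3√c̄ = 4.7619 − 3 × 2.1822 = -1.7846 → 0 (cannot be negative)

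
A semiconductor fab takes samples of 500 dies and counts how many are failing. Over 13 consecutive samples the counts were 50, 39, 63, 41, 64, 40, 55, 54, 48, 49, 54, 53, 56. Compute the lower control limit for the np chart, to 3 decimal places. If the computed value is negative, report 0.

30.888

p̄ = Σdᵢ / (k·n) = 666 / (13 × 500) = 0.10246
LCL = np̄ − 3·√(np̄(1−p̄)) = 51.2308 − 3 × 6.7810 = 30.8879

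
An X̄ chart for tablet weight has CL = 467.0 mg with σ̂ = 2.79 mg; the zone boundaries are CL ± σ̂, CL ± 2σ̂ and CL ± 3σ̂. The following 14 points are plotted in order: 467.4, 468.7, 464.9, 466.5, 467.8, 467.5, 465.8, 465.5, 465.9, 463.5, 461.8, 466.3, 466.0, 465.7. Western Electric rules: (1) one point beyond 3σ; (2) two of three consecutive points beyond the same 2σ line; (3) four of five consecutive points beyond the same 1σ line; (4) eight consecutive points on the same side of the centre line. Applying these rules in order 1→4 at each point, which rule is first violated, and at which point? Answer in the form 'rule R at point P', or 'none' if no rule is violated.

Zone of each point (C = within 1σ̂, B = 1σ̂–2σ̂, A = 2σ̂–3σ̂, * = beyond 3σ̂; sign = side of CL): 1:+C, 2:+C, 3:-C, 4:-C, 5:+C, 6:+C, 7:-C, 8:-C, 9:-C, 10:-B, 11:-B, 12:-C, 13:-C, 14:-C
Rule 4 (eight consecutive points on the same side of the centre line) is satisfied at point 14.

rule 4 at point 14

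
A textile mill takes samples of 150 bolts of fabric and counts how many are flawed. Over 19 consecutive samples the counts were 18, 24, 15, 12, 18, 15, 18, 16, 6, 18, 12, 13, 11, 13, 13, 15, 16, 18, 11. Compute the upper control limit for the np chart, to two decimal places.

25.81

p̄ = Σdᵢ / (k·n) = 282 / (19 × 150) = 0.09895
UCL = np̄ + 3·√(np̄(1−p̄)) = 14.8421 + 3 × √(14.8421×0.90105) = 14.8421 + 3 × 3.6570 = 25.8131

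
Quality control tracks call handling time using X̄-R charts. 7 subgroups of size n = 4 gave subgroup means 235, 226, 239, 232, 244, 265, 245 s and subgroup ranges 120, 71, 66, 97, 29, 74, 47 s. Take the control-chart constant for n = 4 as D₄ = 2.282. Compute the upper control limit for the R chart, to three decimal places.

164.304

R̄ = (120 + 71 + 66 + 97 + 29 + 74 + 47) / 7 = 504.0000 / 7 = 72.0000
UCL_R = D₄·R̄ = 2.282 × 72.0000 = 164.3040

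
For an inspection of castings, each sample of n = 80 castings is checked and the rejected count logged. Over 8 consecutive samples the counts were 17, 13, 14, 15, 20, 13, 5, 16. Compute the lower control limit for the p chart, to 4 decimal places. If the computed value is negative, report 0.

0.0487

p̄ = Σdᵢ / (k·n) = 113 / (8 × 80) = 0.17656
LCL = p̄ − 3·√(p̄(1−p̄)/n) = 0.17656 − 3 × 0.04263 = 0.04867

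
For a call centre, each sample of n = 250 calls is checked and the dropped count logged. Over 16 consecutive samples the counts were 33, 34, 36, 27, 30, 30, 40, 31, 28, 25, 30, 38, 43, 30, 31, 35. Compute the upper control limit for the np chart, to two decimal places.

p̄ = Σdᵢ / (k·n) = 521 / (16 × 250) = 0.13025
UCL = np̄ + 3·√(np̄(1−p̄)) = 32.5625 + 3 × √(32.5625×0.86975) = 32.5625 + 3 × 5.3218 = 48.5278

48.53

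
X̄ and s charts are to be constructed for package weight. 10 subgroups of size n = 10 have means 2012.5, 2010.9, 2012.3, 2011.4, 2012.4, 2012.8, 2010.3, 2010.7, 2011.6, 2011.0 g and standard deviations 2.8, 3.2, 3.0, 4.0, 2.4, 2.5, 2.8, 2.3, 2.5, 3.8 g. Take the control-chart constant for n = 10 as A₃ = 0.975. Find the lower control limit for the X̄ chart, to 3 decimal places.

X̄̄ = (2012.5 + 2010.9 + 2012.3 + 2011.4 + 2012.4 + 2012.8 + 2010.3 + 2010.7 + 2011.6 + 2011.0) / 10 = 2011.5900
s̄ = (2.8 + 3.2 + 3.0 + 4.0 + 2.4 + 2.5 + 2.8 + 2.3 + 2.5 + 3.8) / 10 = 2.9300
LCL = X̄̄ − A₃·s̄ = 2011.5900 − 0.975 × 2.9300 = 2008.7333

2008.733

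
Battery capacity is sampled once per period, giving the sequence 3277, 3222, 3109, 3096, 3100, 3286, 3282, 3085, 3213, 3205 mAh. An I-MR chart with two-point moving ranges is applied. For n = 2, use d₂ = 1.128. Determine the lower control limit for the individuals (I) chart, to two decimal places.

X̄ = (3277 + 3222 + 3109 + 3096 + 3100 + 3286 + 3282 + 3085 + 3213 + 3205) / 10 = 3187.5000
Moving ranges: 55, 113, 13, 4, 186, 4, 197, 128, 8; M̄R̄ = 708.0000 / 9 = 78.6667
LCL = X̄ − 3·M̄R̄/d₂ = 3187.5000 − 3 × 78.6667 / 1.128 = 2978.2801

2978.28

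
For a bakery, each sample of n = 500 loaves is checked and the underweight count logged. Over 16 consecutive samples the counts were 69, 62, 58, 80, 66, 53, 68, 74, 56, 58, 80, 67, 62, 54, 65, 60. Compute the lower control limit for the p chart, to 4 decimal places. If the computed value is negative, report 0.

p̄ = Σdᵢ / (k·n) = 1032 / (16 × 500) = 0.12900
LCL = p̄ − 3·√(p̄(1−p̄)/n) = 0.12900 − 3 × 0.01499 = 0.08403

0.0840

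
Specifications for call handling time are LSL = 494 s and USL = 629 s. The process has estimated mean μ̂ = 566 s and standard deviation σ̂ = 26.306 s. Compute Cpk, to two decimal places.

Cpu = (USL − μ̂) / (3σ̂) = (629 − 566) / (3 × 26.306) = 0.7983; Cpl = (μ̂ − LSL) / (3σ̂) = (566 − 494) / (3 × 26.306) = 0.9123; Cpk = min(Cpu, Cpl) = 0.7983

0.80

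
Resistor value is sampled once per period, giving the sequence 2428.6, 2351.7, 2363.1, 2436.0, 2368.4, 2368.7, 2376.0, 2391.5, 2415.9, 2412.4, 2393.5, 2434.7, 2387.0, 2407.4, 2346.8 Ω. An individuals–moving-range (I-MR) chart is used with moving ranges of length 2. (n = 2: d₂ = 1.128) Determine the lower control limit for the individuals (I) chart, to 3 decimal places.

2303.094

X̄ = (2428.6 + 2351.7 + 2363.1 + 2436.0 + 2368.4 + 2368.7 + 2376.0 + 2391.5 + 2415.9 + 2412.4 + 2393.5 + 2434.7 + 2387.0 + 2407.4 + 2346.8) / 15 = 2392.1133
Moving ranges: 76.9, 11.4, 72.9, 67.6, 0.3, 7.3, 15.5, 24.4, 3.5, 18.9, 41.2, 47.7, 20.4, 60.6; M̄R̄ = 468.6000 / 14 = 33.4714
LCL = X̄ − 3·M̄R̄/d₂ = 2392.1133 − 3 × 33.4714 / 1.128 = 2303.0936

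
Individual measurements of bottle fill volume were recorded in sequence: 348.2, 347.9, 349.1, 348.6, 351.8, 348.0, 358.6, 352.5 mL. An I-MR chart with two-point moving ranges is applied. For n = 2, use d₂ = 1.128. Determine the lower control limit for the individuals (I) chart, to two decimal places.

340.82

X̄ = (348.2 + 347.9 + 349.1 + 348.6 + 351.8 + 348.0 + 358.6 + 352.5) / 8 = 350.5875
Moving ranges: 0.3, 1.2, 0.5, 3.2, 3.8, 10.6, 6.1; M̄R̄ = 25.7000 / 7 = 3.6714
LCL = X̄ − 3·M̄R̄/d₂ = 350.5875 − 3 × 3.6714 / 1.128 = 340.8231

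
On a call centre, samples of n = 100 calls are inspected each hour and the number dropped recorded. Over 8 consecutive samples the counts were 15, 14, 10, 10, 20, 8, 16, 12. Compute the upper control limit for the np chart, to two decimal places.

23.26

p̄ = Σdᵢ / (k·n) = 105 / (8 × 100) = 0.13125
UCL = np̄ + 3·√(np̄(1−p̄)) = 13.1250 + 3 × √(13.1250×0.86875) = 13.1250 + 3 × 3.3767 = 23.2552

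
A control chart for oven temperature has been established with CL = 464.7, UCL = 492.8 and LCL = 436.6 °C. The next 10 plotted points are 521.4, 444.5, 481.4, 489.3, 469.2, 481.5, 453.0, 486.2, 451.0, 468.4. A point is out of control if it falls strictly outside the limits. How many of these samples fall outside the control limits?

Compare each point to [436.6, 492.8]: sample 1 = 521.4 > UCL.

1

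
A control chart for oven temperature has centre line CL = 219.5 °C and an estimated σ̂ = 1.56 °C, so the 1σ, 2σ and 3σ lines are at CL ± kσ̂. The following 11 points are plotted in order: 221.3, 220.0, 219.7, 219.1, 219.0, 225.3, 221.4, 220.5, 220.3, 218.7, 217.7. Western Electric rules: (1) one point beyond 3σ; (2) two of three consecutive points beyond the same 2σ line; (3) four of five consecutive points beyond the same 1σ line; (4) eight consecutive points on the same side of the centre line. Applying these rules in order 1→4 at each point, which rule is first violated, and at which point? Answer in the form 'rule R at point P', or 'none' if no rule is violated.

rule 1 at point 6

Zone of each point (C = within 1σ̂, B = 1σ̂–2σ̂, A = 2σ̂–3σ̂, * = beyond 3σ̂; sign = side of CL): 1:+B, 2:+C, 3:+C, 4:-C, 5:-C, 6:+*, 7:+B, 8:+C, 9:+C, 10:-C, 11:-B
Rule 1 (one point beyond the 3σ limits) is satisfied at point 6.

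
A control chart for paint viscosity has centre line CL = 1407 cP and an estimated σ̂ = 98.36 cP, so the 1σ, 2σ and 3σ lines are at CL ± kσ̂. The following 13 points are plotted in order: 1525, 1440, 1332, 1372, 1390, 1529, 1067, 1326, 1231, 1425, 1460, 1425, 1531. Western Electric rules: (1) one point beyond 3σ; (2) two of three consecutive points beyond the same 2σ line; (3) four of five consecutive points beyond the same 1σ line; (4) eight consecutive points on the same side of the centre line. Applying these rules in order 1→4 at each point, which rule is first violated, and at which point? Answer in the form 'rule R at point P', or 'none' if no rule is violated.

Zone of each point (C = within 1σ̂, B = 1σ̂–2σ̂, A = 2σ̂–3σ̂, * = beyond 3σ̂; sign = side of CL): 1:+B, 2:+C, 3:-C, 4:-C, 5:-C, 6:+B, 7:-*, 8:-C, 9:-B, 10:+C, 11:+C, 12:+C, 13:+B
Rule 1 (one point beyond the 3σ limits) is satisfied at point 7.

rule 1 at point 7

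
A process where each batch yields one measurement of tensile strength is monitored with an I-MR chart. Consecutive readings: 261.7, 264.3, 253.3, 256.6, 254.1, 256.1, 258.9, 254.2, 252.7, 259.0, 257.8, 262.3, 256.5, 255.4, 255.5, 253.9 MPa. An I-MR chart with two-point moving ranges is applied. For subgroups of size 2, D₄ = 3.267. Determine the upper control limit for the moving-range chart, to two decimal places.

11.11

Moving ranges: 2.6, 11.0, 3.3, 2.5, 2.0, 2.8, 4.7, 1.5, 6.3, 1.2, 4.5, 5.8, 1.1, 0.1, 1.6; M̄R̄ = 51.0000 / 15 = 3.4000
UCL_MR = D₄·M̄R̄ = 3.267 × 3.4000 = 11.1078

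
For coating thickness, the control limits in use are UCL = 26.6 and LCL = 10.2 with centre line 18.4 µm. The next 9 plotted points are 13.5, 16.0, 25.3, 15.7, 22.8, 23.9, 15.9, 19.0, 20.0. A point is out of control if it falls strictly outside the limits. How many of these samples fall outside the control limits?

0

All 9 points lie within [10.2, 26.6].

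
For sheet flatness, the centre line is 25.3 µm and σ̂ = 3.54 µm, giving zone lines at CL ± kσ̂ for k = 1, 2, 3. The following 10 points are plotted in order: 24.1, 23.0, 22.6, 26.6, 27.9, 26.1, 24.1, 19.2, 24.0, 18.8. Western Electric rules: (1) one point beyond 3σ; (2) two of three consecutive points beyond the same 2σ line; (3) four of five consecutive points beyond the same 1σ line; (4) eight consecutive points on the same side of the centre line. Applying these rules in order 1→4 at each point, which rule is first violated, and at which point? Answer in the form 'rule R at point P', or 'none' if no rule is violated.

none

Zone of each point (C = within 1σ̂, B = 1σ̂–2σ̂, A = 2σ̂–3σ̂, * = beyond 3σ̂; sign = side of CL): 1:-C, 2:-C, 3:-C, 4:+C, 5:+C, 6:+C, 7:-C, 8:-B, 9:-C, 10:-B
No rule fires across all 10 points.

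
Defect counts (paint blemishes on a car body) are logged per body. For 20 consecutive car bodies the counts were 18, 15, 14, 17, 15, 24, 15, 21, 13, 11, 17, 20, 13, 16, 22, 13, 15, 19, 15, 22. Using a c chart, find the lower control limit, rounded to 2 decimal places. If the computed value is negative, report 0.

4.47

c̄ = (18 + 15 + 14 + 17 + 15 + 24 + 15 + 21 + 13 + 11 + 17 + 20 + 13 + 16 + 22 + 13 + 15 + 19 + 15 + 22) / 20 = 335 / 20 = 16.7500
LCL = c̄ − 3√c̄ = 16.7500 − 3 × 4.0927 = 4.4720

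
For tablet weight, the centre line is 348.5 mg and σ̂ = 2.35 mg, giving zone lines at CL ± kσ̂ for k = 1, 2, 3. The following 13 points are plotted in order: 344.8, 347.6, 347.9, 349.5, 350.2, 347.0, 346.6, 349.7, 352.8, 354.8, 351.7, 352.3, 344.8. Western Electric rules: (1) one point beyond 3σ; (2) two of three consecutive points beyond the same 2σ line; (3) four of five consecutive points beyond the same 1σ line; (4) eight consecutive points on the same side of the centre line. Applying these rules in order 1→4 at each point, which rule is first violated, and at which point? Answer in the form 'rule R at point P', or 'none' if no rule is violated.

rule 3 at point 12

Zone of each point (C = within 1σ̂, B = 1σ̂–2σ̂, A = 2σ̂–3σ̂, * = beyond 3σ̂; sign = side of CL): 1:-B, 2:-C, 3:-C, 4:+C, 5:+C, 6:-C, 7:-C, 8:+C, 9:+B, 10:+A, 11:+B, 12:+B, 13:-B
Rule 3 (four of five consecutive points beyond the same 1σ limit) is satisfied at point 12.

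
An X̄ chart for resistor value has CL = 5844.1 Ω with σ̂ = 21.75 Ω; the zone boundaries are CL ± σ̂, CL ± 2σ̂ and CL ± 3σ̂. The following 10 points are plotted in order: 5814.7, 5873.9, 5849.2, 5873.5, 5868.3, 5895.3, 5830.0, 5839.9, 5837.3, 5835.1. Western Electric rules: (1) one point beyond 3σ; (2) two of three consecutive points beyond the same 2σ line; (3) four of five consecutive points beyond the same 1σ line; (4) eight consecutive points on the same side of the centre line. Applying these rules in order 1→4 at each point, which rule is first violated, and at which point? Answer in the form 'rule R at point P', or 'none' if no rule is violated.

Zone of each point (C = within 1σ̂, B = 1σ̂–2σ̂, A = 2σ̂–3σ̂, * = beyond 3σ̂; sign = side of CL): 1:-B, 2:+B, 3:+C, 4:+B, 5:+B, 6:+A, 7:-C, 8:-C, 9:-C, 10:-C
Rule 3 (four of five consecutive points beyond the same 1σ limit) is satisfied at point 6.

rule 3 at point 6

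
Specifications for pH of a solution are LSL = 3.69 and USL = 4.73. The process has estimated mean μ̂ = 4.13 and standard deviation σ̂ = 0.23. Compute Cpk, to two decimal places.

0.64

Cpu = (USL − μ̂) / (3σ̂) = (4.73 − 4.13) / (3 × 0.23) = 0.8696; Cpl = (μ̂ − LSL) / (3σ̂) = (4.13 − 3.69) / (3 × 0.23) = 0.6377; Cpk = min(Cpu, Cpl) = 0.6377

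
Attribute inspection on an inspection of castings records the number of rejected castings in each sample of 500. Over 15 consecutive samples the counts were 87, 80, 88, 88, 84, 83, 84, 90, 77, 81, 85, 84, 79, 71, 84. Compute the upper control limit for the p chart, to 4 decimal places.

0.2159

p̄ = Σdᵢ / (k·n) = 1245 / (15 × 500) = 0.16600
UCL = p̄ + 3·√(p̄(1−p̄)/n) = 0.16600 + 3 × √(0.16600×0.83400/500) = 0.16600 + 3 × 0.01664 = 0.21592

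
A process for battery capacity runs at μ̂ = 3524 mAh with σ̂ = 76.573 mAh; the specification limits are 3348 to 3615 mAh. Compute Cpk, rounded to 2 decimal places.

0.40

Cpu = (USL − μ̂) / (3σ̂) = (3615 − 3524) / (3 × 76.573) = 0.3961; Cpl = (μ̂ − LSL) / (3σ̂) = (3524 − 3348) / (3 × 76.573) = 0.7662; Cpk = min(Cpu, Cpl) = 0.3961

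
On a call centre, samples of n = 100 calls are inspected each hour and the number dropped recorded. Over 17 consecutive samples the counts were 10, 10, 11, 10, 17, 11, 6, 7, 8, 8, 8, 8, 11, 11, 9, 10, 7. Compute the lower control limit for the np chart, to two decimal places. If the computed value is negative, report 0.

p̄ = Σdᵢ / (k·n) = 162 / (17 × 100) = 0.09529
LCL = np̄ − 3·√(np̄(1−p̄)) = 9.5294 − 3 × 2.9362 = 0.7208

0.72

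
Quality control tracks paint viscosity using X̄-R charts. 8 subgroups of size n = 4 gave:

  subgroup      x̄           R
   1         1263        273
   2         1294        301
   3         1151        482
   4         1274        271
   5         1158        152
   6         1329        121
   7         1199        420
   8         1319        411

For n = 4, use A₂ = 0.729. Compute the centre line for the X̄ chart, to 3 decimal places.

1248.375

X̄̄ = (1263 + 1294 + 1151 + 1274 + 1158 + 1329 + 1199 + 1319) / 8 = 9987.0000 / 8 = 1248.3750
CL = X̄̄ = 1248.3750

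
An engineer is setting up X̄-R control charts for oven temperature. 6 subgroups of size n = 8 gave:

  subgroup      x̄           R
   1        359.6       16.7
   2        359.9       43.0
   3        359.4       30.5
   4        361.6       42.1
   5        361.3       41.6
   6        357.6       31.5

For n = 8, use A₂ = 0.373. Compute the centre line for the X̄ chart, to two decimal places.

359.90

X̄̄ = (359.6 + 359.9 + 359.4 + 361.6 + 361.3 + 357.6) / 6 = 2159.4000 / 6 = 359.9000
CL = X̄̄ = 359.9000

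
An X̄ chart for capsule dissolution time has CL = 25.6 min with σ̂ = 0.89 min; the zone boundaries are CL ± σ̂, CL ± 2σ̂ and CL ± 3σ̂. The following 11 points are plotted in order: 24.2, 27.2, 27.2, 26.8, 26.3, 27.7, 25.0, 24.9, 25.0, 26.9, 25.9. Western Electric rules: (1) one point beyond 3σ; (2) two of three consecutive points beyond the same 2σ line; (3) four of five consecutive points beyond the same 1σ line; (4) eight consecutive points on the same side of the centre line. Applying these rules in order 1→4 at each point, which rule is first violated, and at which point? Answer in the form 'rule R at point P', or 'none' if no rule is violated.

rule 3 at point 6

Zone of each point (C = within 1σ̂, B = 1σ̂–2σ̂, A = 2σ̂–3σ̂, * = beyond 3σ̂; sign = side of CL): 1:-B, 2:+B, 3:+B, 4:+B, 5:+C, 6:+A, 7:-C, 8:-C, 9:-C, 10:+B, 11:+C
Rule 3 (four of five consecutive points beyond the same 1σ limit) is satisfied at point 6.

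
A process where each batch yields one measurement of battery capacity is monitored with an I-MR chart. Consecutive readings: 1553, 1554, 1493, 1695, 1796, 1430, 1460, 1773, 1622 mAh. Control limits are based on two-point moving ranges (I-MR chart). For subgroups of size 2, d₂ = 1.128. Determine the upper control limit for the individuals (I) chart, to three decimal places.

X̄ = (1553 + 1554 + 1493 + 1695 + 1796 + 1430 + 1460 + 1773 + 1622) / 9 = 1597.3333
Moving ranges: 1, 61, 202, 101, 366, 30, 313, 151; M̄R̄ = 1225.0000 / 8 = 153.1250
UCL = X̄ + 3·M̄R̄/d₂ = 1597.3333 + 3 × 153.1250 / 1.128 = 2004.5807

2004.581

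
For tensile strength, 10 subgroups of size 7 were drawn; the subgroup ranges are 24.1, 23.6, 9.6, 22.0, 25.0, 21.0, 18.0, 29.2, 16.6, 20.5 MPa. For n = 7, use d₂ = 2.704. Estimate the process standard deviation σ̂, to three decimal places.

R̄ = (24.1 + 23.6 + 9.6 + 22.0 + 25.0 + 21.0 + 18.0 + 29.2 + 16.6 + 20.5) / 10 = 20.9600
σ̂ = R̄ / d₂ = 20.9600 / 2.704 = 7.7515

7.751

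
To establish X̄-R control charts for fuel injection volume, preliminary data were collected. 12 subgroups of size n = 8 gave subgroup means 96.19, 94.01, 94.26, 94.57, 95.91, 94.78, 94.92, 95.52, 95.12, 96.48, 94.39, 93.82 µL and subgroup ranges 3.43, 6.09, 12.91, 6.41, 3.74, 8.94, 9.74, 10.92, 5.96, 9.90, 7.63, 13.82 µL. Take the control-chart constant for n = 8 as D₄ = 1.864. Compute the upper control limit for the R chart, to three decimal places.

R̄ = (3.43 + 6.09 + 12.91 + 6.41 + 3.74 + 8.94 + 9.74 + 10.92 + 5.96 + 9.90 + 7.63 + 13.82) / 12 = 99.4900 / 12 = 8.2908
UCL_R = D₄·R̄ = 1.864 × 8.2908 = 15.4541

15.454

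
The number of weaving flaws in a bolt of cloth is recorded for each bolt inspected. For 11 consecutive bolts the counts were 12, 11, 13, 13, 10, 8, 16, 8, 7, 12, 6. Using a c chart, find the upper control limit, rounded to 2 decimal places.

20.29

c̄ = (12 + 11 + 13 + 13 + 10 + 8 + 16 + 8 + 7 + 12 + 6) / 11 = 116 / 11 = 10.5455
UCL = c̄ + 3√c̄ = 10.5455 + 3 × √10.5455 = 10.5455 + 3 × 3.2474 = 20.2876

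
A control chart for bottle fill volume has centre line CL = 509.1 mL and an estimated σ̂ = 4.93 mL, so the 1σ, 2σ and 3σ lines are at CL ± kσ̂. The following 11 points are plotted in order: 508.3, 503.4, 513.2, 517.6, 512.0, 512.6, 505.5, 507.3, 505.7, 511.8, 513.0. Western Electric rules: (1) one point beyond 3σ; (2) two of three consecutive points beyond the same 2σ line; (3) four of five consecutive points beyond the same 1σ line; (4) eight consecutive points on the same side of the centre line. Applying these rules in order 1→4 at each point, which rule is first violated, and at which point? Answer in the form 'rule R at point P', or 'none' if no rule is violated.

none

Zone of each point (C = within 1σ̂, B = 1σ̂–2σ̂, A = 2σ̂–3σ̂, * = beyond 3σ̂; sign = side of CL): 1:-C, 2:-B, 3:+C, 4:+B, 5:+C, 6:+C, 7:-C, 8:-C, 9:-C, 10:+C, 11:+C
No rule fires across all 11 points.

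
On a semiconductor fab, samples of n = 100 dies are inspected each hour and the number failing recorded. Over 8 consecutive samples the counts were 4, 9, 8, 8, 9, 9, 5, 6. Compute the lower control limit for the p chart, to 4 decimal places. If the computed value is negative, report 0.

p̄ = Σdᵢ / (k·n) = 58 / (8 × 100) = 0.07250
LCL = p̄ − 3·√(p̄(1−p̄)/n) = 0.07250 − 3 × 0.02593 = -0.00529 → 0 (negative, so LCL = 0)

0.0000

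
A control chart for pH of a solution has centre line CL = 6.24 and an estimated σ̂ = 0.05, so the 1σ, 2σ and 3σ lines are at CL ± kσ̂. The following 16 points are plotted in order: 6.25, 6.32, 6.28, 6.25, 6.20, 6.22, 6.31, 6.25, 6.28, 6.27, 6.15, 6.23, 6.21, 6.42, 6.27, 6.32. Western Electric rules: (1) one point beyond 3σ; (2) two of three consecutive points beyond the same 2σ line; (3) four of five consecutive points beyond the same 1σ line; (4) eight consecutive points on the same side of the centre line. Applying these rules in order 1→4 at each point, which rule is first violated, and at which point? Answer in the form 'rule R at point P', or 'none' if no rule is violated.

Zone of each point (C = within 1σ̂, B = 1σ̂–2σ̂, A = 2σ̂–3σ̂, * = beyond 3σ̂; sign = side of CL): 1:+C, 2:+B, 3:+C, 4:+C, 5:-C, 6:-C, 7:+B, 8:+C, 9:+C, 10:+C, 11:-B, 12:-C, 13:-C, 14:+*, 15:+C, 16:+B
Rule 1 (one point beyond the 3σ limits) is satisfied at point 14.

rule 1 at point 14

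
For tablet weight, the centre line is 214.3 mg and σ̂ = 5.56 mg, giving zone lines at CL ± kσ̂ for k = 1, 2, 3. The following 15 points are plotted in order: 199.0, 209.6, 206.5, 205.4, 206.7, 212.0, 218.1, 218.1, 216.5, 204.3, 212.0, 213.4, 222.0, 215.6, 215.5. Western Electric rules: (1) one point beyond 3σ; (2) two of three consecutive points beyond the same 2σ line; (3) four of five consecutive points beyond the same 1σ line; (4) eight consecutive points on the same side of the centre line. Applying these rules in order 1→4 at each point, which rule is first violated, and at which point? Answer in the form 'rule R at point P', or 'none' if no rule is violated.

rule 3 at point 5

Zone of each point (C = within 1σ̂, B = 1σ̂–2σ̂, A = 2σ̂–3σ̂, * = beyond 3σ̂; sign = side of CL): 1:-A, 2:-C, 3:-B, 4:-B, 5:-B, 6:-C, 7:+C, 8:+C, 9:+C, 10:-B, 11:-C, 12:-C, 13:+B, 14:+C, 15:+C
Rule 3 (four of five consecutive points beyond the same 1σ limit) is satisfied at point 5.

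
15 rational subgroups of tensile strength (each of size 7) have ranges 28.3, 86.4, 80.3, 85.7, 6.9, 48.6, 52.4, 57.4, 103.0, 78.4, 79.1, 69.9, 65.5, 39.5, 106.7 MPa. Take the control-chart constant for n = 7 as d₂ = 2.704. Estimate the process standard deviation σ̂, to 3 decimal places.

24.361

R̄ = (28.3 + 86.4 + 80.3 + 85.7 + 6.9 + 48.6 + 52.4 + 57.4 + 103.0 + 78.4 + 79.1 + 69.9 + 65.5 + 39.5 + 106.7) / 15 = 65.8733
σ̂ = R̄ / d₂ = 65.8733 / 2.704 = 24.3614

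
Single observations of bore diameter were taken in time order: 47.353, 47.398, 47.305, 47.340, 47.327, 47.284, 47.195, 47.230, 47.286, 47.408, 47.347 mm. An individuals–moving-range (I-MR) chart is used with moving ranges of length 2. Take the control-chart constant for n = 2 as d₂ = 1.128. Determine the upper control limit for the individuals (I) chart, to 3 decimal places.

47.473

X̄ = (47.353 + 47.398 + 47.305 + 47.340 + 47.327 + 47.284 + 47.195 + 47.230 + 47.286 + 47.408 + 47.347) / 11 = 47.3157
Moving ranges: 0.045, 0.093, 0.035, 0.013, 0.043, 0.089, 0.035, 0.056, 0.122, 0.061; M̄R̄ = 0.5920 / 10 = 0.0592
UCL = X̄ + 3·M̄R̄/d₂ = 47.3157 + 3 × 0.0592 / 1.128 = 47.4732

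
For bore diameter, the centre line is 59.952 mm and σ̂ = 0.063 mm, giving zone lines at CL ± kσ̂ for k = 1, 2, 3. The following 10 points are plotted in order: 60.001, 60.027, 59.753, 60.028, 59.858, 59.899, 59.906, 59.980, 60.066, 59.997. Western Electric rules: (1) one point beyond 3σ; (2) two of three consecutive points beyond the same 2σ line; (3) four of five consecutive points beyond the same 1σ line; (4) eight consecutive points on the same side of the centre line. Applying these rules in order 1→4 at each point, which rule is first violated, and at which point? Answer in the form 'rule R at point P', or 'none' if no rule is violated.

Zone of each point (C = within 1σ̂, B = 1σ̂–2σ̂, A = 2σ̂–3σ̂, * = beyond 3σ̂; sign = side of CL): 1:+C, 2:+B, 3:-*, 4:+B, 5:-B, 6:-C, 7:-C, 8:+C, 9:+B, 10:+C
Rule 1 (one point beyond the 3σ limits) is satisfied at point 3.

rule 1 at point 3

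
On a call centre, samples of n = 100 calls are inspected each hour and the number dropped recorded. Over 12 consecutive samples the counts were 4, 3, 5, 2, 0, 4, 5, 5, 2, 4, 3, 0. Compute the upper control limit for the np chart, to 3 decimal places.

8.269

p̄ = Σdᵢ / (k·n) = 37 / (12 × 100) = 0.03083
UCL = np̄ + 3·√(np̄(1−p̄)) = 3.0833 + 3 × √(3.0833×0.96917) = 3.0833 + 3 × 1.7287 = 8.2693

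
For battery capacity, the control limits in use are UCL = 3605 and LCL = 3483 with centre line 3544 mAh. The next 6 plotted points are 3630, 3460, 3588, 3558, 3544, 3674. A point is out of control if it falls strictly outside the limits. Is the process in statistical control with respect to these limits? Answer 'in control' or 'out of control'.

Compare each point to [3483, 3605]: sample 1 = 3630 > UCL; sample 2 = 3460 < LCL; sample 6 = 3674 > UCL.

out of control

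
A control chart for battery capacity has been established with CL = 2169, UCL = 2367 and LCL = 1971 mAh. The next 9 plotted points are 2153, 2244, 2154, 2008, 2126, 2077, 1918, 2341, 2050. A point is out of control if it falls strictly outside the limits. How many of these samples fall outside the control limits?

Compare each point to [1971, 2367]: sample 7 = 1918 < LCL.

1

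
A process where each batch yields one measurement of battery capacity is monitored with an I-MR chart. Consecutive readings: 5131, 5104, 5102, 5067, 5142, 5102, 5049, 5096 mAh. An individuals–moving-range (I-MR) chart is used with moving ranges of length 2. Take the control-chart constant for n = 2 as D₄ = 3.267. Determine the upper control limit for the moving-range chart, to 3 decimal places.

130.213

Moving ranges: 27, 2, 35, 75, 40, 53, 47; M̄R̄ = 279.0000 / 7 = 39.8571
UCL_MR = D₄·M̄R̄ = 3.267 × 39.8571 = 130.2133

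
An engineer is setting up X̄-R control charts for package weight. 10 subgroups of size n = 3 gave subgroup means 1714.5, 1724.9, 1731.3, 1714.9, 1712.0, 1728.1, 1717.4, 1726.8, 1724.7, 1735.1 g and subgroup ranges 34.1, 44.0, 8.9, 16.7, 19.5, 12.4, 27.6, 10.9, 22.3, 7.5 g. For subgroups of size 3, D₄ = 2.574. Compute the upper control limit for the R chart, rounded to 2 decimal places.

R̄ = (34.1 + 44.0 + 8.9 + 16.7 + 19.5 + 12.4 + 27.6 + 10.9 + 22.3 + 7.5) / 10 = 203.9000 / 10 = 20.3900
UCL_R = D₄·R̄ = 2.574 × 20.3900 = 52.4839

52.48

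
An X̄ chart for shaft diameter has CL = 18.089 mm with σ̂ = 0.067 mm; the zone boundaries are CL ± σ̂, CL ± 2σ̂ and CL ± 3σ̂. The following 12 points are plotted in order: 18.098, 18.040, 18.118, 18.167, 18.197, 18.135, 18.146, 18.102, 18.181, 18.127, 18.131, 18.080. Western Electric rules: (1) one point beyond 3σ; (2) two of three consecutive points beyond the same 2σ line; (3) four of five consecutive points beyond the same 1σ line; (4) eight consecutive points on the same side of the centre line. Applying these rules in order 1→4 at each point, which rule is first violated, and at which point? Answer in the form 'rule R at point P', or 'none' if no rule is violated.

rule 4 at point 10

Zone of each point (C = within 1σ̂, B = 1σ̂–2σ̂, A = 2σ̂–3σ̂, * = beyond 3σ̂; sign = side of CL): 1:+C, 2:-C, 3:+C, 4:+B, 5:+B, 6:+C, 7:+C, 8:+C, 9:+B, 10:+C, 11:+C, 12:-C
Rule 4 (eight consecutive points on the same side of the centre line) is satisfied at point 10.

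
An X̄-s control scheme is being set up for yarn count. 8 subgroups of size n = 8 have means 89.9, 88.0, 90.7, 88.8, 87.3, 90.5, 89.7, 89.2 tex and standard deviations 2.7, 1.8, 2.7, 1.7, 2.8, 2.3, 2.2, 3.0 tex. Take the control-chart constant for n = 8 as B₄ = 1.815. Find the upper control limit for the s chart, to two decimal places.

s̄ = (2.7 + 1.8 + 2.7 + 1.7 + 2.8 + 2.3 + 2.2 + 3.0) / 8 = 2.4000
UCL_s = B₄·s̄ = 1.815 × 2.4000 = 4.3560

4.36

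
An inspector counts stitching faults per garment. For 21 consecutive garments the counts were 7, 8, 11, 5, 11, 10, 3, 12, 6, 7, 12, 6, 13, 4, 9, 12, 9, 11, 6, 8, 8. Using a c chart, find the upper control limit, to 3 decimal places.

c̄ = (7 + 8 + 11 + 5 + 11 + 10 + 3 + 12 + 6 + 7 + 12 + 6 + 13 + 4 + 9 + 12 + 9 + 11 + 6 + 8 + 8) / 21 = 178 / 21 = 8.4762
UCL = c̄ + 3√c̄ = 8.4762 + 3 × √8.4762 = 8.4762 + 3 × 2.9114 = 17.2104

17.210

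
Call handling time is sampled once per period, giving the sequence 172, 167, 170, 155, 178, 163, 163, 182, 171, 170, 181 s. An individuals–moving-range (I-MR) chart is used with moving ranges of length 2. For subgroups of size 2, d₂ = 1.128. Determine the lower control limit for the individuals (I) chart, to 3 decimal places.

142.788

X̄ = (172 + 167 + 170 + 155 + 178 + 163 + 163 + 182 + 171 + 170 + 181) / 11 = 170.1818
Moving ranges: 5, 3, 15, 23, 15, 0, 19, 11, 1, 11; M̄R̄ = 103.0000 / 10 = 10.3000
LCL = X̄ − 3·M̄R̄/d₂ = 170.1818 − 3 × 10.3000 / 1.128 = 142.7882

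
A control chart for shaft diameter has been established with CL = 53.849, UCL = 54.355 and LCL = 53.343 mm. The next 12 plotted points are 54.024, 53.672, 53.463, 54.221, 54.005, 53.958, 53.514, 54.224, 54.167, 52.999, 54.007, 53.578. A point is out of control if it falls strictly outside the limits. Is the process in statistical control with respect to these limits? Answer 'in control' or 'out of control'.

out of control

Compare each point to [53.343, 54.355]: sample 10 = 52.999 < LCL.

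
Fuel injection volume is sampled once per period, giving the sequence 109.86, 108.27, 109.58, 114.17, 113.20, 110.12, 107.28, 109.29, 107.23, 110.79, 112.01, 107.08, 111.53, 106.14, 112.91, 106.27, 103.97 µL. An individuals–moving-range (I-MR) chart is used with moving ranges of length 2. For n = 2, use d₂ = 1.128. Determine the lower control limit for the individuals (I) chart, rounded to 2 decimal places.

X̄ = (109.86 + 108.27 + 109.58 + 114.17 + 113.20 + 110.12 + 107.28 + 109.29 + 107.23 + 110.79 + 112.01 + 107.08 + 111.53 + 106.14 + 112.91 + 106.27 + 103.97) / 17 = 109.3941
Moving ranges: 1.59, 1.31, 4.59, 0.97, 3.08, 2.84, 2.01, 2.06, 3.56, 1.22, 4.93, 4.45, 5.39, 6.77, 6.64, 2.30; M̄R̄ = 53.7100 / 16 = 3.3569
LCL = X̄ − 3·M̄R̄/d₂ = 109.3941 − 3 × 3.3569 / 1.128 = 100.4663

100.47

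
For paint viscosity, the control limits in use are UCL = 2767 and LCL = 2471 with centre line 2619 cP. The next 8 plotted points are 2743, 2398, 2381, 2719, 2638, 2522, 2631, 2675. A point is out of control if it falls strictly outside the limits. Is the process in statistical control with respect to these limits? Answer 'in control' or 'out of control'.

Compare each point to [2471, 2767]: sample 2 = 2398 < LCL; sample 3 = 2381 < LCL.

out of control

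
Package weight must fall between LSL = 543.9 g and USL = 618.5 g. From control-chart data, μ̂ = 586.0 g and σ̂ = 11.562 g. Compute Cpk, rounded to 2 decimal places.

0.94

Cpu = (USL − μ̂) / (3σ̂) = (618.5 − 586.0) / (3 × 11.562) = 0.9370; Cpl = (μ̂ − LSL) / (3σ̂) = (586.0 − 543.9) / (3 × 11.562) = 1.2137; Cpk = min(Cpu, Cpl) = 0.9370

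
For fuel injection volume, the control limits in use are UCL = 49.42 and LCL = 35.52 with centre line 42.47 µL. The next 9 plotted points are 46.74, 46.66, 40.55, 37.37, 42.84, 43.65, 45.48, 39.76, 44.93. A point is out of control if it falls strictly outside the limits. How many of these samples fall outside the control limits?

All 9 points lie within [35.52, 49.42].

0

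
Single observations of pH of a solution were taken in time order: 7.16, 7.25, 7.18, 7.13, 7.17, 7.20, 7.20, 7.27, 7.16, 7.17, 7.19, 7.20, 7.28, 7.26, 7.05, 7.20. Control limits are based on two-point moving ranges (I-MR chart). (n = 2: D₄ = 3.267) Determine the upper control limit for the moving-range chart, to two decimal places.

0.21

Moving ranges: 0.09, 0.07, 0.05, 0.04, 0.03, 0.00, 0.07, 0.11, 0.01, 0.02, 0.01, 0.08, 0.02, 0.21, 0.15; M̄R̄ = 0.9600 / 15 = 0.0640
UCL_MR = D₄·M̄R̄ = 3.267 × 0.0640 = 0.2091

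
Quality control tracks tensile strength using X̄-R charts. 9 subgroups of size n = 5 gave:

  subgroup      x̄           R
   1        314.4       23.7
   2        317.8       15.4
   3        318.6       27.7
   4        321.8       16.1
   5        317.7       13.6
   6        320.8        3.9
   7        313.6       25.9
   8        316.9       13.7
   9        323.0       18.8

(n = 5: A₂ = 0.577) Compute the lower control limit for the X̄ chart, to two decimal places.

308.11

X̄̄ = (314.4 + 317.8 + 318.6 + 321.8 + 317.7 + 320.8 + 313.6 + 316.9 + 323.0) / 9 = 2864.6000 / 9 = 318.2889
R̄ = (23.7 + 15.4 + 27.7 + 16.1 + 13.6 + 3.9 + 25.9 + 13.7 + 18.8) / 9 = 158.8000 / 9 = 17.6444
LCL = X̄̄ − A₂·R̄ = 318.2889 − 0.577 × 17.6444 = 308.1080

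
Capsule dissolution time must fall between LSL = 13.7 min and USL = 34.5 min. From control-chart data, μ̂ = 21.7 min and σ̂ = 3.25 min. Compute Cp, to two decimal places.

1.07

Cp = (USL − LSL) / (6σ̂) = (34.5 − 13.7) / (6 × 3.25) = 20.8000 / 19.5000 = 1.0667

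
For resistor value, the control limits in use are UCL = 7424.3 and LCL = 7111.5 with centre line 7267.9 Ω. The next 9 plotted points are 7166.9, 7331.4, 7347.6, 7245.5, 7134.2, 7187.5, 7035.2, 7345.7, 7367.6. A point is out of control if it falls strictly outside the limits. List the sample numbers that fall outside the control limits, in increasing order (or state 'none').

Compare each point to [7111.5, 7424.3]: sample 7 = 7035.2 < LCL.

7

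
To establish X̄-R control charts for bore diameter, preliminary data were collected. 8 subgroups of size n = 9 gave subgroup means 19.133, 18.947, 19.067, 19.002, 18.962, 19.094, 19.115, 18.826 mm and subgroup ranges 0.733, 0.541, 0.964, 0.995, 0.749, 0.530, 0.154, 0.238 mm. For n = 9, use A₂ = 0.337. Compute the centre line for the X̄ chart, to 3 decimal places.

X̄̄ = (19.133 + 18.947 + 19.067 + 19.002 + 18.962 + 19.094 + 19.115 + 18.826) / 8 = 152.1460 / 8 = 19.0182
CL = X̄̄ = 19.0182

19.018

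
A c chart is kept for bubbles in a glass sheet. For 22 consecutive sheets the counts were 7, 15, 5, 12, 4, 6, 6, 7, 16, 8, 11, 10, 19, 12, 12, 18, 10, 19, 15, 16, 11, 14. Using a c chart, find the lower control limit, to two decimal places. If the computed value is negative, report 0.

c̄ = (7 + 15 + 5 + 12 + 4 + 6 + 6 + 7 + 16 + 8 + 11 + 10 + 19 + 12 + 12 + 18 + 10 + 19 + 15 + 16 + 11 + 14) / 22 = 253 / 22 = 11.5000
LCL = c̄ − 3√c̄ = 11.5000 − 3 × 3.3912 = 1.3265

1.33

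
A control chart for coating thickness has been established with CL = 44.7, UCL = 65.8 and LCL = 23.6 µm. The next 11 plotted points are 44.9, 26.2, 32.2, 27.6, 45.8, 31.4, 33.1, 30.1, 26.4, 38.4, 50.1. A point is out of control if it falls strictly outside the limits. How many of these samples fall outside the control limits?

All 11 points lie within [23.6, 65.8].

0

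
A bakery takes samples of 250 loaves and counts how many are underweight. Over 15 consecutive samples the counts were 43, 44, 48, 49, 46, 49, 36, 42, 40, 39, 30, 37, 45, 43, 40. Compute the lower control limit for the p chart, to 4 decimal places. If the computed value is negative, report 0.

p̄ = Σdᵢ / (k·n) = 631 / (15 × 250) = 0.16827
LCL = p̄ − 3·√(p̄(1−p̄)/n) = 0.16827 − 3 × 0.02366 = 0.09729

0.0973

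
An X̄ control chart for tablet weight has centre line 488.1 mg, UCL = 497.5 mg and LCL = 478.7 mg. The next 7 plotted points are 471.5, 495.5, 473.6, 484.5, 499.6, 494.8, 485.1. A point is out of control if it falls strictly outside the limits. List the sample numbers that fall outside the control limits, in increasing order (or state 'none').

1, 3, 5

Compare each point to [478.7, 497.5]: sample 1 = 471.5 < LCL; sample 3 = 473.6 < LCL; sample 5 = 499.6 > UCL.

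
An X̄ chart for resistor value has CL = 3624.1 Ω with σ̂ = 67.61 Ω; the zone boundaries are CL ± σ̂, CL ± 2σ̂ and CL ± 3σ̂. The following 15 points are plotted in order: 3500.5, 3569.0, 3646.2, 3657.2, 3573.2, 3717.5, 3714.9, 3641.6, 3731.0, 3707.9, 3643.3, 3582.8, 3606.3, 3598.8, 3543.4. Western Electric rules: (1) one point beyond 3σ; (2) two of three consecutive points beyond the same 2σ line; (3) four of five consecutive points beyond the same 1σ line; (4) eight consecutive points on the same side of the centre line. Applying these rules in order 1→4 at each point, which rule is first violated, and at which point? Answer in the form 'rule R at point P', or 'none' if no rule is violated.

Zone of each point (C = within 1σ̂, B = 1σ̂–2σ̂, A = 2σ̂–3σ̂, * = beyond 3σ̂; sign = side of CL): 1:-B, 2:-C, 3:+C, 4:+C, 5:-C, 6:+B, 7:+B, 8:+C, 9:+B, 10:+B, 11:+C, 12:-C, 13:-C, 14:-C, 15:-B
Rule 3 (four of five consecutive points beyond the same 1σ limit) is satisfied at point 10.

rule 3 at point 10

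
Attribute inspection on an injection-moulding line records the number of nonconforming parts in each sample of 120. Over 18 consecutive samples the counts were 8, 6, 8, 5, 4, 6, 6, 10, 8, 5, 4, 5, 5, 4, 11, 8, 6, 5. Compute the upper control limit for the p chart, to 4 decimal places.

0.1140

p̄ = Σdᵢ / (k·n) = 114 / (18 × 120) = 0.05278
UCL = p̄ + 3·√(p̄(1−p̄)/n) = 0.05278 + 3 × √(0.05278×0.94722/120) = 0.05278 + 3 × 0.02041 = 0.11401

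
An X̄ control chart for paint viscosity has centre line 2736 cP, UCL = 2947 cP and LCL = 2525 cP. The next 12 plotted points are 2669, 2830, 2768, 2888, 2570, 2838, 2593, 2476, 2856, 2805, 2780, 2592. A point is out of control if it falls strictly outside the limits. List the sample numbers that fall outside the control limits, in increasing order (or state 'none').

Compare each point to [2525, 2947]: sample 8 = 2476 < LCL.

8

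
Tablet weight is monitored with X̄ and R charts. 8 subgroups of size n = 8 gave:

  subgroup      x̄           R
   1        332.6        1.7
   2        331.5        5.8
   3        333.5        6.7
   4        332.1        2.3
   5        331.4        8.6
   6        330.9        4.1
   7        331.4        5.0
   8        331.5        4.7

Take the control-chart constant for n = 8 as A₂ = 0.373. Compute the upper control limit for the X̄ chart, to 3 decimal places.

X̄̄ = (332.6 + 331.5 + 333.5 + 332.1 + 331.4 + 330.9 + 331.4 + 331.5) / 8 = 2654.9000 / 8 = 331.8625
R̄ = (1.7 + 5.8 + 6.7 + 2.3 + 8.6 + 4.1 + 5.0 + 4.7) / 8 = 38.9000 / 8 = 4.8625
UCL = X̄̄ + A₂·R̄ = 331.8625 + 0.373 × 4.8625 = 333.6762

333.676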